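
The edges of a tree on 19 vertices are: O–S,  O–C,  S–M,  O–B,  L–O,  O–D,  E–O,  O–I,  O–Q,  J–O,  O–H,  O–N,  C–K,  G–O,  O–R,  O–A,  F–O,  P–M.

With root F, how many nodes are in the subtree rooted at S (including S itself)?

The subtree rooted at S contains: S, M, P — 3 nodes.

3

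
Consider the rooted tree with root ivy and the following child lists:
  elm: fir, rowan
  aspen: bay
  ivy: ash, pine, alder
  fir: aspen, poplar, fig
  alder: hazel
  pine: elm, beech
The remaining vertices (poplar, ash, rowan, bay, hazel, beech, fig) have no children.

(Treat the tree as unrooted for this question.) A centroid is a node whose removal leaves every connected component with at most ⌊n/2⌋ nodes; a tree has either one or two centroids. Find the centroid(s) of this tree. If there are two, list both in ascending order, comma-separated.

elm

Removing elm splits the tree into components of sizes 6, 5, 1; the largest is 6 ≤ ⌊13/2⌋ = 6.
Every other node leaves some component of size > 6, so the centroid is unique.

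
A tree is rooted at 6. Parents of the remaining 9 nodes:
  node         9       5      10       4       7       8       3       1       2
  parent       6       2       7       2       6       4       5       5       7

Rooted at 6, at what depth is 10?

Path from 6 to 10: 6 – 7 – 10, which has 2 edges.

2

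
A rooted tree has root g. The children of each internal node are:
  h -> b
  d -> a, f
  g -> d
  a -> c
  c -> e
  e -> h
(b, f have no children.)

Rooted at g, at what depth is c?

Path from g to c: g–d–a–c, which has 3 edges.

3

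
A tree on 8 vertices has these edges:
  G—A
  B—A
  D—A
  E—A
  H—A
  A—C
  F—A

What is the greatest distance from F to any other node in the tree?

2

Distances from F peak at 2, attained at G (C, E, H, D, B also at distance 2).
F-A-G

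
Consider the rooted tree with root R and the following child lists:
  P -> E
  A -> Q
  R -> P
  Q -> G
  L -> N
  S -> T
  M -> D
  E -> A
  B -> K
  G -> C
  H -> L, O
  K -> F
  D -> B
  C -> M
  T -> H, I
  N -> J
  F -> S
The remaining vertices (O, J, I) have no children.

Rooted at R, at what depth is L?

15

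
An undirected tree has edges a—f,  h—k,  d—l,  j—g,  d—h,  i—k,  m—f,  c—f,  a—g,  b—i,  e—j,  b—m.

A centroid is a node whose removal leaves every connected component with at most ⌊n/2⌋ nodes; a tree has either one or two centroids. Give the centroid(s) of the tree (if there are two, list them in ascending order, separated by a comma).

m

Delete m: the remaining components have sizes 6, 6. Max 6 ≤ 6, so m is a centroid.
Every other node leaves some component of size > 6, so the centroid is unique.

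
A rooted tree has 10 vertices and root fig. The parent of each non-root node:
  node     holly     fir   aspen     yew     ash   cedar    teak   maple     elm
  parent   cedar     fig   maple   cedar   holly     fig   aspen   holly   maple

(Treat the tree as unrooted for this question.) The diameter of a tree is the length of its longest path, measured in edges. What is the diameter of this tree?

A longest path is teak – aspen – maple – holly – cedar – fig – fir, with 6 edges.

6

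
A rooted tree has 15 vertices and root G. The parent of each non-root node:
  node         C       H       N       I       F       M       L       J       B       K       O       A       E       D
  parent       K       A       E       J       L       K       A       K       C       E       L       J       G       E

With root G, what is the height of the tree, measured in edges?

A deepest node is F, reached by G → E → K → J → A → L → F.
That path has 6 edges, so the height is 6.

6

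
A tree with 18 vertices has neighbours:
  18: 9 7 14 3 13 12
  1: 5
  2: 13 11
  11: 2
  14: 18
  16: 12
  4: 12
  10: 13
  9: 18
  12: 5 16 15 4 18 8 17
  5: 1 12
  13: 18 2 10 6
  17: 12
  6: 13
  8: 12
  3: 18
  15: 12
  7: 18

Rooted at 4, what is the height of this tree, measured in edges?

The longest root-to-leaf path is 4–12–18–13–2–11 (5 edges).

5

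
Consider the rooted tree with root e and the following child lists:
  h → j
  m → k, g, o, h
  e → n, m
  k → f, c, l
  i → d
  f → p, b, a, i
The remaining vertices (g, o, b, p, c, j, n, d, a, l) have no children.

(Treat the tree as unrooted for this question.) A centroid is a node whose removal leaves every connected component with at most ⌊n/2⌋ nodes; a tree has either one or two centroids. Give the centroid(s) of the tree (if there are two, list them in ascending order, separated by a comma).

k

Delete k: the remaining components have sizes 7, 6, 1, 1. Max 7 ≤ 8, so k is a centroid.
No neighbour of k does as well, so k is the unique centroid.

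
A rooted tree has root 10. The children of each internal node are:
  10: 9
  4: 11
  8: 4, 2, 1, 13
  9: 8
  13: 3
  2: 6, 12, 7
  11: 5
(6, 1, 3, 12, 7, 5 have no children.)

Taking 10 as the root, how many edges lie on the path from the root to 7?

10 → 9 → 8 → 2 → 7 — 4 edges.

4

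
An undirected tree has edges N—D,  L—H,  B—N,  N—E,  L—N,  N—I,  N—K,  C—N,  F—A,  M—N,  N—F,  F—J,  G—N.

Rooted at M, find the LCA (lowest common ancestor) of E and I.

Ancestors of E (toward the root): E, N, M.
Ancestors of I: I, N, M.
The deepest node appearing in both lists is N.

N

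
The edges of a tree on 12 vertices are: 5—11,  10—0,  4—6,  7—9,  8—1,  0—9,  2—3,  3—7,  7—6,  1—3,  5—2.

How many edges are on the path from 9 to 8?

9 – 7 – 3 – 1 – 8: 4 edges.

4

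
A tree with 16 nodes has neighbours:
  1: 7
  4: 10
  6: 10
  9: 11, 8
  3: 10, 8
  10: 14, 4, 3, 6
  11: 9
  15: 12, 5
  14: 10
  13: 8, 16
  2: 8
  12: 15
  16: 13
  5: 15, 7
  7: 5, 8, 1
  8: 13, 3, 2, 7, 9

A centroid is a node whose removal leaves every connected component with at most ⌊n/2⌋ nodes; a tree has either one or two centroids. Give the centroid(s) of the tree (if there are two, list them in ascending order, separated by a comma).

Delete 8: the remaining components have sizes 5, 5, 2, 2, 1. Max 5 ≤ 8, so 8 is a centroid.
No neighbour of 8 does as well, so 8 is the unique centroid.

8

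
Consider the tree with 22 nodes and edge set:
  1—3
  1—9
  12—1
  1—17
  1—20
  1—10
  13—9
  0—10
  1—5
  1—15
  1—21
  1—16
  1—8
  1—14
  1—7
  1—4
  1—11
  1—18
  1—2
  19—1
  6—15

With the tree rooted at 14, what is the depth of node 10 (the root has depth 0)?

Climbing from 10 to the root: 10 → 1 → 14. That's 2 steps.

2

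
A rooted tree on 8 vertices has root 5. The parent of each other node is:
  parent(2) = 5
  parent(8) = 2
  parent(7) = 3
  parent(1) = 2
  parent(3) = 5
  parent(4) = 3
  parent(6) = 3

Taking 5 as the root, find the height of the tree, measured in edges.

2

A deepest node is 1, reached by 5 – 2 – 1.
That path has 2 edges, so the height is 2.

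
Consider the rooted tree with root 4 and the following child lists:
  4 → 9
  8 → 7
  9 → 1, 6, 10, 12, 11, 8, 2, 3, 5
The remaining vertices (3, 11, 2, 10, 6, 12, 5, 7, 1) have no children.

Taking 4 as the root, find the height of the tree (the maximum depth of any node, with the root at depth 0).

A deepest node is 7, reached by 4–9–8–7.
That path has 3 edges, so the height is 3.

3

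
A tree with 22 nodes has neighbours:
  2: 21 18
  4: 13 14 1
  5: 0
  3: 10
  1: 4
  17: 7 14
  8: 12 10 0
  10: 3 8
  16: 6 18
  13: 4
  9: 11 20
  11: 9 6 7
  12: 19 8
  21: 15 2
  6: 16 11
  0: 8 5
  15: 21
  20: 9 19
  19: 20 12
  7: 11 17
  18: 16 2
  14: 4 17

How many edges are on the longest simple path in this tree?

A longest path is 3-10-8-12-19-20-9-11-6-16-18-2-21-15, with 13 edges.

13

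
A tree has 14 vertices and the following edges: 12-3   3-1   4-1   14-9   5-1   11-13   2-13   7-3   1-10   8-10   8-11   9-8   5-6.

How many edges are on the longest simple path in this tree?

BFS from 2 reaches 12 last, at distance 7; BFS from 12 confirms no node is farther.
Path: 2–13–11–8–10–1–3–12.

7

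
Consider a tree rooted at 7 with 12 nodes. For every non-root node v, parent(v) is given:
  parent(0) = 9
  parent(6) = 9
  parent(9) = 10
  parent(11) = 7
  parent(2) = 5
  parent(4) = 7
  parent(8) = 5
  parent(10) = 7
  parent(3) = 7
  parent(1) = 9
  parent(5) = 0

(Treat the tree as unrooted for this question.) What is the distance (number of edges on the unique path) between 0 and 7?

3

Walking from 0: 0–9–10–7. Length 3.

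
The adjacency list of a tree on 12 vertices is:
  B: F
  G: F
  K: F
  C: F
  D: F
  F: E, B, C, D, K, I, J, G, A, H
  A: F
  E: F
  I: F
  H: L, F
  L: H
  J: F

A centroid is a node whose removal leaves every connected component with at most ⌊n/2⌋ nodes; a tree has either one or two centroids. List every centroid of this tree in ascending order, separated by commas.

F

If F is removed the pieces have sizes 2, 1, 1, 1, 1, 1, 1, 1, 1, 1, all ≤ ⌊12/2⌋ = 6.
No neighbour of F does as well, so F is the unique centroid.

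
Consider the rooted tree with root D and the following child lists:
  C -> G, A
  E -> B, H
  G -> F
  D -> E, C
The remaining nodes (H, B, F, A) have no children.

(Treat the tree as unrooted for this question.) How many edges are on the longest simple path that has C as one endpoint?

The node farthest from C is B (H also at distance 3), via C-D-E-B — 3 edges.

3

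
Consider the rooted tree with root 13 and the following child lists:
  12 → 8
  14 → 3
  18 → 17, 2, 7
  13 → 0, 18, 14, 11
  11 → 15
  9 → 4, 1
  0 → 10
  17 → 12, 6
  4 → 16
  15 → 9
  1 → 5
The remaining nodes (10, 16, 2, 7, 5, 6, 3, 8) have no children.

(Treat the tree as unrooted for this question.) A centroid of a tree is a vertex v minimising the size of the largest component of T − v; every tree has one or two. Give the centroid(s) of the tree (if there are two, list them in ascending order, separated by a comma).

Removing 13 splits the tree into components of sizes 7, 7, 2, 2; the largest is 7 ≤ ⌊19/2⌋ = 9.
No neighbour of 13 does as well, so 13 is the unique centroid.

13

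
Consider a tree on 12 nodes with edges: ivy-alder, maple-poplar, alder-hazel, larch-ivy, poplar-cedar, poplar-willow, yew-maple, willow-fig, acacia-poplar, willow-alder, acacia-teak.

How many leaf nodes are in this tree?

The leaves are cedar, fig, hazel, larch, teak, yew.
That is 6 leaves.

6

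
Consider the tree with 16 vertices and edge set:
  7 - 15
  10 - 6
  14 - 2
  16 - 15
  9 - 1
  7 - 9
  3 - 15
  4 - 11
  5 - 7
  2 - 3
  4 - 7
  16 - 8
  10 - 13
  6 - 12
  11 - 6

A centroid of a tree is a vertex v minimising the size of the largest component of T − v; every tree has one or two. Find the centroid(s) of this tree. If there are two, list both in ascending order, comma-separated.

7

Delete 7: the remaining components have sizes 6, 6, 2, 1. Max 6 ≤ 8, so 7 is a centroid.
Every other node leaves some component of size > 8, so the centroid is unique.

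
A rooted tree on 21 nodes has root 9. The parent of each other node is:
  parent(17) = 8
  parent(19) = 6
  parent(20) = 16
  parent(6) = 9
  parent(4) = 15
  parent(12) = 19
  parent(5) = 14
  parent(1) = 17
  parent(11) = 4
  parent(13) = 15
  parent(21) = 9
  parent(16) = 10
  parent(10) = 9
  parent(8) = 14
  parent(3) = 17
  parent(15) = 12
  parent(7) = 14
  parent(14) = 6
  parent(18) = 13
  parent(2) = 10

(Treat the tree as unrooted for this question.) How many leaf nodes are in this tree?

Exactly 9 nodes have a single neighbour: 1, 2, 3, 5, 7, 11, 18, 20, 21.

9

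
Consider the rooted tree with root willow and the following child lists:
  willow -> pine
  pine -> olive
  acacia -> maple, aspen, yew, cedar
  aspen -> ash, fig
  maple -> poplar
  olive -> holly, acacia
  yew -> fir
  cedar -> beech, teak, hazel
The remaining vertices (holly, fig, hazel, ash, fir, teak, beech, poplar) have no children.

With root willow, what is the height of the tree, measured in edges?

The longest root-to-leaf path is willow-pine-olive-acacia-cedar-hazel (5 edges).

5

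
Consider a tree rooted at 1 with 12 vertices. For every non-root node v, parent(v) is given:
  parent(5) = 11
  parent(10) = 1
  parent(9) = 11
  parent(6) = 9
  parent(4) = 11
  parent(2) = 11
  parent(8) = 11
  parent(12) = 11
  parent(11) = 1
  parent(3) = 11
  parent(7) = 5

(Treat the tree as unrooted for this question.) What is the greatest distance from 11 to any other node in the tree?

Distances from 11 peak at 2, attained at 7 (6, 10 also at distance 2).
11-5-7

2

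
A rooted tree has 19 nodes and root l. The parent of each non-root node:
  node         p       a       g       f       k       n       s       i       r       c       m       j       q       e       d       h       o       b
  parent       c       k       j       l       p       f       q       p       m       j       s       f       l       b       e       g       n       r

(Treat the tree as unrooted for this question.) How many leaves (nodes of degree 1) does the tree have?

5

The leaves are a, d, h, i, o.
That is 5 leaves.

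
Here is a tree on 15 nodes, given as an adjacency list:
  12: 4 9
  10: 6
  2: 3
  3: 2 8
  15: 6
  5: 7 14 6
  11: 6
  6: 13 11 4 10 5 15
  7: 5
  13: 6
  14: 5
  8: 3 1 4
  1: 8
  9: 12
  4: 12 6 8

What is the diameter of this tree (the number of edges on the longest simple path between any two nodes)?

A longest path is 7-5-6-4-8-3-2, with 6 edges.

6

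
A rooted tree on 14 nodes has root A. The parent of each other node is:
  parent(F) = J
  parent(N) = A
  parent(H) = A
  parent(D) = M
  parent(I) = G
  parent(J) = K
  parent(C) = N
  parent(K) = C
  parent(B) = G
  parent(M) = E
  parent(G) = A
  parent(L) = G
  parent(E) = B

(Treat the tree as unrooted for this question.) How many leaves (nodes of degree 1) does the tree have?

5

Degree-1 nodes: D, F, H, I, L — 5 of them.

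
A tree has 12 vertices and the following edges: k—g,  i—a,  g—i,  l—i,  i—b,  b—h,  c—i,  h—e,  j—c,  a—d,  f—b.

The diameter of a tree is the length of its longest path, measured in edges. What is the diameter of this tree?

5

BFS from e reaches j last, at distance 5; BFS from j confirms no node is farther.
Path: e - h - b - i - c - j.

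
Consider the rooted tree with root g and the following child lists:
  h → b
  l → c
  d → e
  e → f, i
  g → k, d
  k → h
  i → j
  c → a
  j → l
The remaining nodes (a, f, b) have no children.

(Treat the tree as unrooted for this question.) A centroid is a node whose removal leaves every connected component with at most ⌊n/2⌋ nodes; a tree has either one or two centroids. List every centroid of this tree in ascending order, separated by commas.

e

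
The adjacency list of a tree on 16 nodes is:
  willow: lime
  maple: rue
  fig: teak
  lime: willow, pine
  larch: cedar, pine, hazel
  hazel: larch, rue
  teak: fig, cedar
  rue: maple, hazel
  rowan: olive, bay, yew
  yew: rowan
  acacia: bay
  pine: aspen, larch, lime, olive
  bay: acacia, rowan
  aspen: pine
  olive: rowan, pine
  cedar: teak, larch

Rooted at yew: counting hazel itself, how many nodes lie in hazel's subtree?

Descendants of hazel (including itself): hazel, rue, maple. That's 3.

3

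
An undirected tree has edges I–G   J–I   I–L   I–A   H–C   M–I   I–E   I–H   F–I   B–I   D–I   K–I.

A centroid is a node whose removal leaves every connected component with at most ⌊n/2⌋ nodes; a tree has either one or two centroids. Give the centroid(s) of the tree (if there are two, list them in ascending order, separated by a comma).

Delete I: the remaining components have sizes 2, 1, 1, 1, 1, 1, 1, 1, 1, 1, 1. Max 2 ≤ 6, so I is a centroid.
Every other node leaves some component of size > 6, so the centroid is unique.

I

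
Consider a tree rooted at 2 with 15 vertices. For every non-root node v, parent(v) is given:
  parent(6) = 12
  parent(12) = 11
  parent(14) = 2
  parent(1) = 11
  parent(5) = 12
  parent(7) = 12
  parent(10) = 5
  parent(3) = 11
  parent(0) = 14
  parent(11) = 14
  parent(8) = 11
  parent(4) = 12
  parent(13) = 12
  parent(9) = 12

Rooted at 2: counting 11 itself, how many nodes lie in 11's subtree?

Descendants of 11 (including itself): 11, 1, 3, 12, 8, 6, 7, 13, 9, 4, 5, 10. That's 12.

12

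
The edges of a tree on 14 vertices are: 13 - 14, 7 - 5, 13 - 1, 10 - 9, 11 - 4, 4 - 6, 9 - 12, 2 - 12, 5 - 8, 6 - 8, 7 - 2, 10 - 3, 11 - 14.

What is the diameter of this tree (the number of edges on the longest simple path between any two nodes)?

BFS from 1 reaches 3 last, at distance 13; BFS from 3 confirms no node is farther.
Path: 1-13-14-11-4-6-8-5-7-2-12-9-10-3.

13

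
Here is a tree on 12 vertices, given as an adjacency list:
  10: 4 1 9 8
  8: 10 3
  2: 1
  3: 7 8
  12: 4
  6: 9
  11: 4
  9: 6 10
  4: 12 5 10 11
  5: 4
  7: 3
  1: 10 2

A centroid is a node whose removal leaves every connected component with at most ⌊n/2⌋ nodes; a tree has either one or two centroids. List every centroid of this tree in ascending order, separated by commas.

10

Removing 10 splits the tree into components of sizes 4, 3, 2, 2; the largest is 4 ≤ ⌊12/2⌋ = 6.
No neighbour of 10 does as well, so 10 is the unique centroid.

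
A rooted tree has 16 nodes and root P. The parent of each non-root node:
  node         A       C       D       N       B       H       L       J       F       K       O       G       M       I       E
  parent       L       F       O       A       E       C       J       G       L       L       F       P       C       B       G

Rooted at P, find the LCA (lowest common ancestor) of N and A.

A

N's ancestor chain is N, A, L, J, G, P and A's is A, L, J, G, P; they first meet at A.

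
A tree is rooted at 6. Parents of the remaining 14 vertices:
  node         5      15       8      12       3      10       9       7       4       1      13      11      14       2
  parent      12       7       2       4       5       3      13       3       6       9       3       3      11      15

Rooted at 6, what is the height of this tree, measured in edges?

The longest root-to-leaf path is 6 → 4 → 12 → 5 → 3 → 7 → 15 → 2 → 8 (8 edges).

8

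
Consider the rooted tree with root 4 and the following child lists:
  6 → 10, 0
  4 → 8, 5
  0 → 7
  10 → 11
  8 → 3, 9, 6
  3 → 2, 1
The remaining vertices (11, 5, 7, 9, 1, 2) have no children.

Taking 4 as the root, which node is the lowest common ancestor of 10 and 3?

8

Path 10→root: 10 6 8 4; path 3→root: 3 8 4.
First common node: 8.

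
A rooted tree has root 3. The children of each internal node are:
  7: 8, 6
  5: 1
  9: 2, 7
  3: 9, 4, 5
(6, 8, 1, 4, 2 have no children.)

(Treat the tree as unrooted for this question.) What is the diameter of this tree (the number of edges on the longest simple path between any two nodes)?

5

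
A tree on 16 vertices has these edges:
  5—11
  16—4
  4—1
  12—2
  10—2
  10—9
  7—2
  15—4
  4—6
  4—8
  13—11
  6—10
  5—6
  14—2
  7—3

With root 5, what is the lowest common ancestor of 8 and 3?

Path 8→root: 8 4 6 5; path 3→root: 3 7 2 10 6 5.
First common node: 6.

6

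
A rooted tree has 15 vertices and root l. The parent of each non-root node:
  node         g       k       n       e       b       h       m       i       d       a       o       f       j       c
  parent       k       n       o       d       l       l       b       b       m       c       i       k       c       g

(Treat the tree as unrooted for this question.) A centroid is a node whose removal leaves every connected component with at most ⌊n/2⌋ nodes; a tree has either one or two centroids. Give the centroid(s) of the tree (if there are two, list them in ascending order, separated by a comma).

o

Delete o: the remaining components have sizes 7, 7. Max 7 ≤ 7, so o is a centroid.
Every other node leaves some component of size > 7, so the centroid is unique.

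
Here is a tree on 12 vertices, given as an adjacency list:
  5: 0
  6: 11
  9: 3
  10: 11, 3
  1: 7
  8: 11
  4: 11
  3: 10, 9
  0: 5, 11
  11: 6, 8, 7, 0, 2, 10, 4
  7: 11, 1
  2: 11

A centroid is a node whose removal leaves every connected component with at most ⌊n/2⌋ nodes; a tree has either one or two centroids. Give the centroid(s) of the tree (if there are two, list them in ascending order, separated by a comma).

11

If 11 is removed the pieces have sizes 3, 2, 2, 1, 1, 1, 1, all ≤ ⌊12/2⌋ = 6.
Every other node leaves some component of size > 6, so the centroid is unique.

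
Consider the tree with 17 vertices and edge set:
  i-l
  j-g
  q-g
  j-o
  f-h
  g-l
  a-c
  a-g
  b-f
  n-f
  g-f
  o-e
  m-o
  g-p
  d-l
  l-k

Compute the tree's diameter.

A longest path is m-o-j-g-l-d, with 5 edges.

5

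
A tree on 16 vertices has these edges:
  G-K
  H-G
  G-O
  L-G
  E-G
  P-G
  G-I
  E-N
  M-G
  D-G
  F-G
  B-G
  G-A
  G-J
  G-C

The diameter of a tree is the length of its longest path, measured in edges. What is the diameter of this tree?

3

BFS from N reaches C last, at distance 3; BFS from C confirms no node is farther.
Path: N - E - G - C.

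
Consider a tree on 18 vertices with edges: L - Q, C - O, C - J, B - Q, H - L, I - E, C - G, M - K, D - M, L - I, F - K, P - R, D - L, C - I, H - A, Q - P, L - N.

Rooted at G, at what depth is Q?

4

G – C – I – L – Q — 4 edges.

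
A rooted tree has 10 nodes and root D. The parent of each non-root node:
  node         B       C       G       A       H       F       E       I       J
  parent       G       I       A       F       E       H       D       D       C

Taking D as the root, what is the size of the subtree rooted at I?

I's subtree: {I, C, J}, size 3.

3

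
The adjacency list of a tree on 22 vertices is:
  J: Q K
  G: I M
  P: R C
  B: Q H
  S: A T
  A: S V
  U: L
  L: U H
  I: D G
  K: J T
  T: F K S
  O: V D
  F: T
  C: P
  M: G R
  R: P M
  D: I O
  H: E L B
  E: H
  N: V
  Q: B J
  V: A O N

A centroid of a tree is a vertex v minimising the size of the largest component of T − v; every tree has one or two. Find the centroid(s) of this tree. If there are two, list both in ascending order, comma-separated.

A, S

Delete S: the remaining components have sizes 11, 10. Max 11 ≤ 11, so S is a centroid.
Its neighbour A also leaves a largest component of size 11, so both are centroids.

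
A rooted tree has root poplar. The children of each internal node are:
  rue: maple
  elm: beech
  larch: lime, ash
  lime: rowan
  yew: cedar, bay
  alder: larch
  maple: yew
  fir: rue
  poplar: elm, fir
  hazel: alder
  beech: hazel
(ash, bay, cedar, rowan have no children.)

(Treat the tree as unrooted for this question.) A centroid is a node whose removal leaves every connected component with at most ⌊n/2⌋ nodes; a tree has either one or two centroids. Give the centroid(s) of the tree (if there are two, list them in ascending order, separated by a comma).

elm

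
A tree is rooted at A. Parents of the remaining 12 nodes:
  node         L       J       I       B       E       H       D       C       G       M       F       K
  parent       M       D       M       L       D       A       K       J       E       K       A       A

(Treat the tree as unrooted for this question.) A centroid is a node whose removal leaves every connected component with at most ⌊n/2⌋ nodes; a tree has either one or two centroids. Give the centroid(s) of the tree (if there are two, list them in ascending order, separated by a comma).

Removing K splits the tree into components of sizes 5, 4, 3; the largest is 5 ≤ ⌊13/2⌋ = 6.
No neighbour of K does as well, so K is the unique centroid.

K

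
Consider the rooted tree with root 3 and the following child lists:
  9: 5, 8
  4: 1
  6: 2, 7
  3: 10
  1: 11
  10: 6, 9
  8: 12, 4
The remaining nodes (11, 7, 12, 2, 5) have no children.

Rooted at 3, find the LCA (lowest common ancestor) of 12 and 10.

Ancestors of 12 (toward the root): 12, 8, 9, 10, 3.
Ancestors of 10: 10, 3.
The deepest node appearing in both lists is 10.

10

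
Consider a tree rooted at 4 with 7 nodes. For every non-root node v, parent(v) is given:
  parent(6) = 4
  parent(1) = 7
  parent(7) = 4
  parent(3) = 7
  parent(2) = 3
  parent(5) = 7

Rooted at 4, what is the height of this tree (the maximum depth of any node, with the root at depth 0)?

3

2 sits deepest: 4-7-3-2 — 3 edges from the root.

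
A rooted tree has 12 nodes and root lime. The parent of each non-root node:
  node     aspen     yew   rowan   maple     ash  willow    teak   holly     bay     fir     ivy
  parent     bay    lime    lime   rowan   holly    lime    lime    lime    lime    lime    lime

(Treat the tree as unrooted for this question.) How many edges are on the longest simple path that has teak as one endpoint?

A farthest node from teak is ash (maple, aspen also at distance 3).
The path teak – lime – holly – ash has 3 edges.

3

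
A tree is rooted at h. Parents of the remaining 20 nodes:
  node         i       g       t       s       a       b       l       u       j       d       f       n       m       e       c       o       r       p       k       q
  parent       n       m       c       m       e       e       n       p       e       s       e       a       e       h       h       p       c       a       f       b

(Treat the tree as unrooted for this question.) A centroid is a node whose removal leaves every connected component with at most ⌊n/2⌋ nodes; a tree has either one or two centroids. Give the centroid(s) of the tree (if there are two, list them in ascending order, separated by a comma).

e

Delete e: the remaining components have sizes 7, 4, 4, 2, 2, 1. Max 7 ≤ 10, so e is a centroid.
Every other node leaves some component of size > 10, so the centroid is unique.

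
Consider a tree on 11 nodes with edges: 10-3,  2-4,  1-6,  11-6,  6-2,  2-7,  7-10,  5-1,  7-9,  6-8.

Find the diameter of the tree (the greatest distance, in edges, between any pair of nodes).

A longest path is 3 – 10 – 7 – 2 – 6 – 1 – 5, with 6 edges.

6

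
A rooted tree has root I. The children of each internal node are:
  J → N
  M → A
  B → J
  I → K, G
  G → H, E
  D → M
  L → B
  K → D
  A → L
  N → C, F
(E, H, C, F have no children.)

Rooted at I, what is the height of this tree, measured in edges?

The longest root-to-leaf path is I-K-D-M-A-L-B-J-N-F (9 edges).

9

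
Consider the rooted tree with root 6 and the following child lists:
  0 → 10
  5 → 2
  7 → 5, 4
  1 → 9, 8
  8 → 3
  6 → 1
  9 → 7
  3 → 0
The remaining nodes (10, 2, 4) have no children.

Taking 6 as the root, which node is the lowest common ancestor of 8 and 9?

Ancestors of 8 (toward the root): 8, 1, 6.
Ancestors of 9: 9, 1, 6.
The deepest node appearing in both lists is 1.

1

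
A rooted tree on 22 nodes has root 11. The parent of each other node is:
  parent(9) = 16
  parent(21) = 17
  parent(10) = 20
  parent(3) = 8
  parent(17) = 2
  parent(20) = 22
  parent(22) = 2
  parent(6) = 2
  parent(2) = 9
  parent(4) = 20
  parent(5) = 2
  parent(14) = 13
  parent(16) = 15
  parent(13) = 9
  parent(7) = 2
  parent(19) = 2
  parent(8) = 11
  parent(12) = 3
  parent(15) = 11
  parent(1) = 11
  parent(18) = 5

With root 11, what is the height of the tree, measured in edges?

7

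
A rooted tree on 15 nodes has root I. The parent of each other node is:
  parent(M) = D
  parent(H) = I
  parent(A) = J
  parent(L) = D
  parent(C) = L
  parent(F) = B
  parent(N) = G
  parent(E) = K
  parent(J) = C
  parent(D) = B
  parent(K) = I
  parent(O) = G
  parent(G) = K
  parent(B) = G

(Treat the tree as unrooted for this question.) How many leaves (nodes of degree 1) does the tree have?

7

The leaves are A, E, F, H, M, N, O.
That is 7 leaves.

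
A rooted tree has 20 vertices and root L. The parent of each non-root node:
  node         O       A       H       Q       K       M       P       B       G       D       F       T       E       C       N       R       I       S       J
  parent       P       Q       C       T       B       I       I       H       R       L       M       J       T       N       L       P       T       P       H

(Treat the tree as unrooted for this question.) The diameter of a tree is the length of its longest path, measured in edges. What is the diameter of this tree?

Starting from D, a farthest node is G at distance 10.
One longest path: D–L–N–C–H–J–T–I–P–R–G.
So the diameter is 10.

10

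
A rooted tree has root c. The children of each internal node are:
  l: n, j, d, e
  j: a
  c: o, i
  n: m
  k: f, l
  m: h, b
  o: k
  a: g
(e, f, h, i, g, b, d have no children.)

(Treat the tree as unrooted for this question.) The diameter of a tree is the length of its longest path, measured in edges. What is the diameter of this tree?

Starting from g, a farthest node is i at distance 7.
One longest path: g-a-j-l-k-o-c-i.
So the diameter is 7.

7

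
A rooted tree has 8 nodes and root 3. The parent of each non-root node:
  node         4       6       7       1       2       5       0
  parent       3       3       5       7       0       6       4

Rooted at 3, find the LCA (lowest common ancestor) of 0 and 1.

Path 0→root: 0 4 3; path 1→root: 1 7 5 6 3.
First common node: 3.

3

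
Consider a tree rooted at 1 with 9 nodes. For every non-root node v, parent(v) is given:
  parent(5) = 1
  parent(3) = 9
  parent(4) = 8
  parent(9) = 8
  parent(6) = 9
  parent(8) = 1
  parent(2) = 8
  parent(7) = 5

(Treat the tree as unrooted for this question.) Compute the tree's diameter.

5

BFS from 7 reaches 6 last, at distance 5; BFS from 6 confirms no node is farther.
Path: 7–5–1–8–9–6.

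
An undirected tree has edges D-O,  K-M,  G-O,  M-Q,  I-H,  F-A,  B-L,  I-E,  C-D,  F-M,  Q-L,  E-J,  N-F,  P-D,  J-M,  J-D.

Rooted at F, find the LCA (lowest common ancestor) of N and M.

Path N→root: N F; path M→root: M F.
First common node: F.

F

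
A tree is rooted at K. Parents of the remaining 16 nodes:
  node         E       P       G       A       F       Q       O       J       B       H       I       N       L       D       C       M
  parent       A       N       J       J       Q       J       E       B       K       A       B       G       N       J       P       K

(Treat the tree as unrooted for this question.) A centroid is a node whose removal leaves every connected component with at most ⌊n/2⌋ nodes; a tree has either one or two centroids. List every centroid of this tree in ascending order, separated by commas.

If J is removed the pieces have sizes 5, 4, 4, 2, 1, all ≤ ⌊17/2⌋ = 8.
Every other node leaves some component of size > 8, so the centroid is unique.

J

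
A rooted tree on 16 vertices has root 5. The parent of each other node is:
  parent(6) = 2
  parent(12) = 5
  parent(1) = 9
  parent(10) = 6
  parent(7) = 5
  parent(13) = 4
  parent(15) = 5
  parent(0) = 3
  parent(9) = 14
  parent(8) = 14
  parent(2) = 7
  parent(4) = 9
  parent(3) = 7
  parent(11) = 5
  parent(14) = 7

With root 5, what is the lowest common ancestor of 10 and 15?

Ancestors of 10 (toward the root): 10, 6, 2, 7, 5.
Ancestors of 15: 15, 5.
The deepest node appearing in both lists is 5.

5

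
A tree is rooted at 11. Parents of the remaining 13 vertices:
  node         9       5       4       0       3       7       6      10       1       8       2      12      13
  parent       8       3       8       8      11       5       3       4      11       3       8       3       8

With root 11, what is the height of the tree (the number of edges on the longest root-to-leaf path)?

4

The longest root-to-leaf path is 11 → 3 → 8 → 4 → 10 (4 edges).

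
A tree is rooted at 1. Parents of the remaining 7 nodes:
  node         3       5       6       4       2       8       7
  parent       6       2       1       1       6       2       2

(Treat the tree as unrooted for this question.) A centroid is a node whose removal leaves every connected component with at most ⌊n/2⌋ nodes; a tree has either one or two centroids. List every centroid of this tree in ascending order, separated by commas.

Delete 6: the remaining components have sizes 4, 2, 1. Max 4 ≤ 4, so 6 is a centroid.
Its neighbour 2 also leaves a largest component of size 4, so both are centroids.

2, 6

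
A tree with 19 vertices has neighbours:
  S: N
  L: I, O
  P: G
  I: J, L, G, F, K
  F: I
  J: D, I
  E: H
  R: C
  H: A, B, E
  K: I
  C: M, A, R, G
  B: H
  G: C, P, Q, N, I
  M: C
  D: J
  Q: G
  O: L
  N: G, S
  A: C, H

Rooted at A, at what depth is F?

Climbing from F to the root: F – I – G – C – A. That's 4 steps.

4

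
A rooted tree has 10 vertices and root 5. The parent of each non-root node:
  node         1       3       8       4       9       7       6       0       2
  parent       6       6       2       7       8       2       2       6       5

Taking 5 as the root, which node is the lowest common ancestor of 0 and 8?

Ancestors of 0 (toward the root): 0, 6, 2, 5.
Ancestors of 8: 8, 2, 5.
The deepest node appearing in both lists is 2.

2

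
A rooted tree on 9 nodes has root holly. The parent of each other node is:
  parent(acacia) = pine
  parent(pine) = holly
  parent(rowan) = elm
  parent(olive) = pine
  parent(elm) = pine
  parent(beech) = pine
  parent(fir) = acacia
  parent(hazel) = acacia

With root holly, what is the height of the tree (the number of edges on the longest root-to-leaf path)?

3

The longest root-to-leaf path is holly-pine-acacia-hazel (3 edges).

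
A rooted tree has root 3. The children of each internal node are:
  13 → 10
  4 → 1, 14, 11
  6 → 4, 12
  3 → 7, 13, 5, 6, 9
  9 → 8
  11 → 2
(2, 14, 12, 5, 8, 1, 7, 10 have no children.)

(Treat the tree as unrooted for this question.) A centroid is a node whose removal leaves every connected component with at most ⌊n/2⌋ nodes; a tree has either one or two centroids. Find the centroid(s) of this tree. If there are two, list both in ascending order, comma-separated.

3, 6

Delete 6: the remaining components have sizes 7, 5, 1. Max 7 ≤ 7, so 6 is a centroid.
3 is adjacent to 6 and is also a centroid (the largest component after removing it is likewise 7).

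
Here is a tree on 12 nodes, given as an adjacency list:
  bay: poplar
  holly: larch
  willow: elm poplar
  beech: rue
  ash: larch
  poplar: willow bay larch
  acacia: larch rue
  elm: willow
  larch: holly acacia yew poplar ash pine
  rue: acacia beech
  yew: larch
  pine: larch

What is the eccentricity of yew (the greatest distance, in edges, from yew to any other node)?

4

A farthest node from yew is beech (elm also at distance 4).
The path yew – larch – acacia – rue – beech has 4 edges.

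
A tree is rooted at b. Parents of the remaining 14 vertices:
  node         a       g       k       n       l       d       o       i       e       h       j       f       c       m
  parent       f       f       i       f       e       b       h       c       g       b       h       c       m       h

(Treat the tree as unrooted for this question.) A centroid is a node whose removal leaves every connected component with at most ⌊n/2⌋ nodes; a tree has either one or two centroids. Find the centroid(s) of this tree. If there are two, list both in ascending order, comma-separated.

Delete c: the remaining components have sizes 6, 6, 2. Max 6 ≤ 7, so c is a centroid.
Every other node leaves some component of size > 7, so the centroid is unique.

c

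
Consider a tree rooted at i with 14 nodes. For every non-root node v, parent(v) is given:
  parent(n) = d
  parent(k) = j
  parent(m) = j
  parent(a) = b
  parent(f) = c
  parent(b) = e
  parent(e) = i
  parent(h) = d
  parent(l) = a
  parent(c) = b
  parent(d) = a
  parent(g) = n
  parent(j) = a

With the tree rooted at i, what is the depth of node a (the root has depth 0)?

3

Climbing from a to the root: a – b – e – i. That's 3 steps.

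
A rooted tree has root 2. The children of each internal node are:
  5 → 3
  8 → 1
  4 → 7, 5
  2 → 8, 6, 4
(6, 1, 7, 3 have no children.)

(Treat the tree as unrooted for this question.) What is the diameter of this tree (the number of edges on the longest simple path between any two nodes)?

5

Starting from 3, a farthest node is 1 at distance 5.
One longest path: 3 - 5 - 4 - 2 - 8 - 1.
So the diameter is 5.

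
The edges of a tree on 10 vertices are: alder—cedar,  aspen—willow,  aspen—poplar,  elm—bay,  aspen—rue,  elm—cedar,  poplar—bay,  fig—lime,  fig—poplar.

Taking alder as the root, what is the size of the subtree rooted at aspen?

Descendants of aspen (including itself): aspen, willow, rue. That's 3.

3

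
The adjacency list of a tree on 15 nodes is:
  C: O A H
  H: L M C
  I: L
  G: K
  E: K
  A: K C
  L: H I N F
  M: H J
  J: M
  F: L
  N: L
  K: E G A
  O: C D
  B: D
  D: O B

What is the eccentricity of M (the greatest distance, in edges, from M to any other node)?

A farthest node from M is G (E, B also at distance 5).
The path M–H–C–A–K–G has 5 edges.

5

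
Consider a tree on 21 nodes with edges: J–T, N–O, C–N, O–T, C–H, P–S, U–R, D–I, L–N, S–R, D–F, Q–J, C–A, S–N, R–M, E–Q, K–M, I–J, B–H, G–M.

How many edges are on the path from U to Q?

7

U - R - S - N - O - T - J - Q: 7 edges.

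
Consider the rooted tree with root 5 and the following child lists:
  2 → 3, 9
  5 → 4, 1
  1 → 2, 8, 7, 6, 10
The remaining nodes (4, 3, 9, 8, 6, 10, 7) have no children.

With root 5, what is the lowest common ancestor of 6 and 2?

Ancestors of 6 (toward the root): 6, 1, 5.
Ancestors of 2: 2, 1, 5.
The deepest node appearing in both lists is 1.

1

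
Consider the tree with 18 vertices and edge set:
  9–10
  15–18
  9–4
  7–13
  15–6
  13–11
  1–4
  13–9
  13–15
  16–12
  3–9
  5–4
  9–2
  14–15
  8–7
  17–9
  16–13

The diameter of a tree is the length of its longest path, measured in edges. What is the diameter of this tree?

5

Starting from 1, a farthest node is 6 at distance 5.
One longest path: 1 - 4 - 9 - 13 - 15 - 6.
So the diameter is 5.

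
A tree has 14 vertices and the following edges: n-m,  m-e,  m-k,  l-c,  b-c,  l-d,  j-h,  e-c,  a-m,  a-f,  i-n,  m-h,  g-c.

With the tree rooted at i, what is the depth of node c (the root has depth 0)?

Climbing from c to the root: c – e – m – n – i. That's 4 steps.

4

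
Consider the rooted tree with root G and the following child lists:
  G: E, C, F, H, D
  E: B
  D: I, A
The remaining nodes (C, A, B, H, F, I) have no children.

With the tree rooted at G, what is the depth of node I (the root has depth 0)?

2

G → D → I — 2 edges.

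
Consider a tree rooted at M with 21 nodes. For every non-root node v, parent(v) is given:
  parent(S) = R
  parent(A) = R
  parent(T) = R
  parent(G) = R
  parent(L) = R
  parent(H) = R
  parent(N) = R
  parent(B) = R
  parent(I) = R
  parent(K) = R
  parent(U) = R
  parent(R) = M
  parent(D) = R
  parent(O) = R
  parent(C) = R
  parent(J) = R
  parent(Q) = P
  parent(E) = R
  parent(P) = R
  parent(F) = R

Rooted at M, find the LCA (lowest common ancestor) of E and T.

Path E→root: E R M; path T→root: T R M.
First common node: R.

R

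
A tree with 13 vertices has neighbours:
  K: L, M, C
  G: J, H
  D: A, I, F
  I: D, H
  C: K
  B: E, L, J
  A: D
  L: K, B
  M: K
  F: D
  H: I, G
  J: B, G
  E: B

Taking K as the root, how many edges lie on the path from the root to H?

5

K → L → B → J → G → H — 5 edges.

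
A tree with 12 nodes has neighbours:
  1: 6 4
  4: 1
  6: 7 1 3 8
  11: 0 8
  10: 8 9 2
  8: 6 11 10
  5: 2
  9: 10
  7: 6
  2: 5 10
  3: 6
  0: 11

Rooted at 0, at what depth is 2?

Path from 0 to 2: 0–11–8–10–2, which has 4 edges.

4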